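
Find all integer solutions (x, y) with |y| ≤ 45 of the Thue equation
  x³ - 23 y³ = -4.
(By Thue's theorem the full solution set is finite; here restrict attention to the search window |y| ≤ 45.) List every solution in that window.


The equation is x³ - 23y³ = -4. For fixed y, x³ = 23·y³ − 4, so a solution requires the RHS to be a perfect cube.
Strategy: iterate y from -45 to 45, compute RHS = 23·y³ − 4, and check whether it is a (positive or negative) perfect cube.
Check small values of y:
  y = 0: RHS = -4 is not a perfect cube.
  y = 1: RHS = 19 is not a perfect cube.
  y = -1: RHS = -27 = (-3)³ ⇒ x = -3 works.
  y = 2: RHS = 180 is not a perfect cube.
  y = -2: RHS = -188 is not a perfect cube.
  y = 3: RHS = 617 is not a perfect cube.
  y = -3: RHS = -625 is not a perfect cube.
Continuing the search up to |y| = 45 finds no further solutions beyond those listed.
Collected solutions: (-3, -1).

Solutions (with |y| ≤ 45): (-3, -1).


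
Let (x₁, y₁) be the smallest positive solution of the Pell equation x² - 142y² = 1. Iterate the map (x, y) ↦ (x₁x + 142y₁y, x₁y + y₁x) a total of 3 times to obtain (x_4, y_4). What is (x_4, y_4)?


Step 1: Find the fundamental solution (x₁, y₁) of x² - 142y² = 1.
  Expand √142 as a continued fraction. a₀ = ⌊√142⌋ = 11; iterate m_{k+1} = d_k·a_k − m_k, d_{k+1} = (142 − m_{k+1}²)/d_k, a_{k+1} = ⌊(a₀ + m_{k+1})/d_{k+1}⌋ (starting m₀ = 0, d₀ = 1), with convergents p_k = a_k·p_{k-1} + p_{k-2}, q_k = a_k·q_{k-1} + q_{k-2} (p₋₁ = 1, q₋₁ = 0):
  k = 0: a₀ = 11; p₀/q₀ = 11/1; p₀² − 142·q₀² = 121 − 142 = -21.
  k = 1: m = 11, d = 21, a = ⌊(11 + 11)/21⌋ = 1; p/q = (1·11 + 1)/(1·1 + 0) = 12/1; p² − 142·q² = 144 − 142 = 2.
  k = 2: m = 10, d = 2, a = ⌊(11 + 10)/2⌋ = 10; p/q = (10·12 + 11)/(10·1 + 1) = 131/11; p² − 142·q² = 17161 − 17182 = -21.
  k = 3: m = 10, d = 21, a = ⌊(11 + 10)/21⌋ = 1; p/q = (1·131 + 12)/(1·11 + 1) = 143/12; p² − 142·q² = 20449 − 20448 = 1.
  The first convergent with p² − 142·q² = 1 gives the fundamental solution (x₁, y₁) = (143, 12).
Step 2: Apply the recurrence (x_{n+1}, y_{n+1}) = (x₁x_n + 142y₁y_n, x₁y_n + y₁x_n) repeatedly.
  From (x_1, y_1) = (143, 12): x_2 = 143·143 + 142·12·12 = 40897; y_2 = 143·12 + 12·143 = 3432.
  From (x_2, y_2) = (40897, 3432): x_3 = 143·40897 + 142·12·3432 = 11696399; y_3 = 143·3432 + 12·40897 = 981540.
  From (x_3, y_3) = (11696399, 981540): x_4 = 143·11696399 + 142·12·981540 = 3345129217; y_4 = 143·981540 + 12·11696399 = 280717008.
Step 3: Verify x_4² - 142·y_4² = 11189889478427033089 - 11189889478427033088 = 1 (should be 1). ✓

(x_1, y_1) = (143, 12); (x_4, y_4) = (3345129217, 280717008).


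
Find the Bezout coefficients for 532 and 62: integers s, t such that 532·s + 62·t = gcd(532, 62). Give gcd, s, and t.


Euclidean algorithm on (532, 62) — divide until remainder is 0:
  532 = 8 · 62 + 36
  62 = 1 · 36 + 26
  36 = 1 · 26 + 10
  26 = 2 · 10 + 6
  10 = 1 · 6 + 4
  6 = 1 · 4 + 2
  4 = 2 · 2 + 0
gcd(532, 62) = 2.
Track Bezout coefficients alongside the remainders: start with r₀ = 532 = a·1 + b·0 (s = 1, t = 0) and r₁ = 62 = a·0 + b·1 (s = 0, t = 1); each new remainder r_{k+1} = r_{k-1} − q_k·r_k inherits s_{k+1} = s_{k-1} − q_k·s_k, t_{k+1} = t_{k-1} − q_k·t_k, so r_k = a·s_k + b·t_k at every step:
  q = 8: r = 36, s = 1 − 8·0 = 1, t = 0 − 8·1 = -8  (check: 532·1 + 62·(-8) = 36)
  q = 1: r = 26, s = 0 − 1·1 = -1, t = 1 − 1·(-8) = 9  (check: 532·(-1) + 62·9 = 26)
  q = 1: r = 10, s = 1 − 1·(-1) = 2, t = -8 − 1·9 = -17  (check: 532·2 + 62·(-17) = 10)
  q = 2: r = 6, s = -1 − 2·2 = -5, t = 9 − 2·(-17) = 43  (check: 532·(-5) + 62·43 = 6)
  q = 1: r = 4, s = 2 − 1·(-5) = 7, t = -17 − 1·43 = -60  (check: 532·7 + 62·(-60) = 4)
  q = 1: r = 2, s = -5 − 1·7 = -12, t = 43 − 1·(-60) = 103  (check: 532·(-12) + 62·103 = 2)
The row with r = 2 (the gcd) gives the Bezout coefficients s = -12, t = 103.
Result: 532 · (-12) + 62 · (103) = 2.

gcd(532, 62) = 2; s = -12, t = 103 (check: 532·(-12) + 62·103 = 2).


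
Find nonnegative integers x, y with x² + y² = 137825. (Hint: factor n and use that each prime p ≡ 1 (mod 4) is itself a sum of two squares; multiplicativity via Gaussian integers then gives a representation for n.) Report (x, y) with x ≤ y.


Step 1: Factor n = 137825 = 5^2 · 37 · 149.
Step 2: Check the mod-4 condition on each prime factor: 5 ≡ 1 (mod 4), exponent 2; 37 ≡ 1 (mod 4), exponent 1; 149 ≡ 1 (mod 4), exponent 1.
All primes ≡ 3 (mod 4) appear to even exponent (or don't appear), so by the two-squares theorem n IS expressible as a sum of two squares.
Step 3: Build a representation. Group n = k² · m with k = 5 and m = 37 · 149 = 5513 (a product of primes ≡ 1 (mod 4)); a representation of m scales to one of n via (k·x)² + (k·y)² = k²(x² + y²). Each prime p ≡ 1 (mod 4) is itself a sum of two squares; find a² by testing p − a² for a perfect square:
  37: 37 − 1² = 36 = 6² ⇒ 37 = 1² + 6².
  149: 149 − 1² = 148, 149 − 2² = 145, 149 − 3² = 140, 149 − 4² = 133, 149 − 5² = 124, 149 − 6² = 113, 149 − 7² = 100 = 10² ⇒ 149 = 7² + 10².
  Combine using the Brahmagupta–Fibonacci identity (a² + b²)(c² + d²) = (ac − bd)² + (ad + bc)² = (ac + bd)² + (ad − bc)²:
  37 · 149 = 5513: from (1² + 6²)(7² + 10²), take (1·7 − 6·10, 1·10 + 6·7) = (7 − 60, 10 + 42) = (-53, 52); dropping signs (only squares matter) gives (53, 52); check 53² + 52² = 2809 + 2704 = 5513 ✓.
  Scale by k = 5: (5·53, 5·52) = (265, 260).
Step 4: Order so x ≤ y and verify: 260² + 265² = 67600 + 70225 = 137825 = n. ✓

n = 137825 = 260² + 265² (one valid representation with x ≤ y).


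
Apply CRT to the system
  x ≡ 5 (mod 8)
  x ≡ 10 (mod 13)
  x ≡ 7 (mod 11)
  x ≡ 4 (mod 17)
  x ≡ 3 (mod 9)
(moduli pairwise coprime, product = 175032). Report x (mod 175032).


Product of moduli M = 8 · 13 · 11 · 17 · 9 = 175032.
Merge one congruence at a time:
  Start: x ≡ 5 (mod 8).
  Combine with x ≡ 10 (mod 13); new modulus lcm = 104.
    Write x = 5 + 8·t and substitute into x ≡ 10 (mod 13): 8·t ≡ 10 − 5 = 5 (mod 13).
    The inverse of 8 mod 13 is 5 (since 8·5 = 40 = 3·13 + 1), so t ≡ 5·5 = 25 ≡ 12 (mod 13).
    Then x = 5 + 8·12 = 101, valid modulo lcm(8, 13) = 104: x ≡ 101 (mod 104).
  Combine with x ≡ 7 (mod 11); new modulus lcm = 1144.
    Write x = 101 + 104·t and substitute into x ≡ 7 (mod 11): 104·t ≡ 7 − 101 = -94 (mod 11).
    Reduce coefficients mod 11: 5·t ≡ 5 (mod 11).
    The inverse of 5 mod 11 is 9 (since 5·9 = 45 = 4·11 + 1), so t ≡ 9·5 = 45 ≡ 1 (mod 11).
    Then x = 101 + 104·1 = 205, valid modulo lcm(104, 11) = 1144: x ≡ 205 (mod 1144).
  Combine with x ≡ 4 (mod 17); new modulus lcm = 19448.
    Write x = 205 + 1144·t and substitute into x ≡ 4 (mod 17): 1144·t ≡ 4 − 205 = -201 (mod 17).
    Reduce coefficients mod 17: 5·t ≡ 3 (mod 17).
    The inverse of 5 mod 17 is 7 (since 5·7 = 35 = 2·17 + 1), so t ≡ 7·3 = 21 ≡ 4 (mod 17).
    Then x = 205 + 1144·4 = 4781, valid modulo lcm(1144, 17) = 19448: x ≡ 4781 (mod 19448).
  Combine with x ≡ 3 (mod 9); new modulus lcm = 175032.
    Write x = 4781 + 19448·t and substitute into x ≡ 3 (mod 9): 19448·t ≡ 3 − 4781 = -4778 (mod 9).
    Reduce coefficients mod 9: 8·t ≡ 1 (mod 9).
    The inverse of 8 mod 9 is 8 (since 8·8 = 64 = 7·9 + 1), so t ≡ 8·1 = 8 ≡ 8 (mod 9).
    Then x = 4781 + 19448·8 = 160365, valid modulo lcm(19448, 9) = 175032: x ≡ 160365 (mod 175032).
Verify against each original: 160365 mod 8 = 5, 160365 mod 13 = 10, 160365 mod 11 = 7, 160365 mod 17 = 4, 160365 mod 9 = 3.

x ≡ 160365 (mod 175032).


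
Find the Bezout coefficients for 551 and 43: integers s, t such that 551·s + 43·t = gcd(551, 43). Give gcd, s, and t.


Euclidean algorithm on (551, 43) — divide until remainder is 0:
  551 = 12 · 43 + 35
  43 = 1 · 35 + 8
  35 = 4 · 8 + 3
  8 = 2 · 3 + 2
  3 = 1 · 2 + 1
  2 = 2 · 1 + 0
gcd(551, 43) = 1.
Track Bezout coefficients alongside the remainders: start with r₀ = 551 = a·1 + b·0 (s = 1, t = 0) and r₁ = 43 = a·0 + b·1 (s = 0, t = 1); each new remainder r_{k+1} = r_{k-1} − q_k·r_k inherits s_{k+1} = s_{k-1} − q_k·s_k, t_{k+1} = t_{k-1} − q_k·t_k, so r_k = a·s_k + b·t_k at every step:
  q = 12: r = 35, s = 1 − 12·0 = 1, t = 0 − 12·1 = -12  (check: 551·1 + 43·(-12) = 35)
  q = 1: r = 8, s = 0 − 1·1 = -1, t = 1 − 1·(-12) = 13  (check: 551·(-1) + 43·13 = 8)
  q = 4: r = 3, s = 1 − 4·(-1) = 5, t = -12 − 4·13 = -64  (check: 551·5 + 43·(-64) = 3)
  q = 2: r = 2, s = -1 − 2·5 = -11, t = 13 − 2·(-64) = 141  (check: 551·(-11) + 43·141 = 2)
  q = 1: r = 1, s = 5 − 1·(-11) = 16, t = -64 − 1·141 = -205  (check: 551·16 + 43·(-205) = 1)
The row with r = 1 (the gcd) gives the Bezout coefficients s = 16, t = -205.
Result: 551 · (16) + 43 · (-205) = 1.

gcd(551, 43) = 1; s = 16, t = -205 (check: 551·16 + 43·(-205) = 1).


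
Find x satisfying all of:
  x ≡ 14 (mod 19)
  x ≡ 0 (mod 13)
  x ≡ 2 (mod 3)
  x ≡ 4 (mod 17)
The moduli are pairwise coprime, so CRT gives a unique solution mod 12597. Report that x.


Product of moduli M = 19 · 13 · 3 · 17 = 12597.
Merge one congruence at a time:
  Start: x ≡ 14 (mod 19).
  Combine with x ≡ 0 (mod 13); new modulus lcm = 247.
    Write x = 14 + 19·t and substitute into x ≡ 0 (mod 13): 19·t ≡ 0 − 14 = -14 (mod 13).
    Reduce coefficients mod 13: 6·t ≡ 12 (mod 13).
    The inverse of 6 mod 13 is 11 (since 6·11 = 66 = 5·13 + 1), so t ≡ 11·12 = 132 ≡ 2 (mod 13).
    Then x = 14 + 19·2 = 52, valid modulo lcm(19, 13) = 247: x ≡ 52 (mod 247).
  Combine with x ≡ 2 (mod 3); new modulus lcm = 741.
    Write x = 52 + 247·t and substitute into x ≡ 2 (mod 3): 247·t ≡ 2 − 52 = -50 (mod 3).
    Reduce coefficients mod 3: 1·t ≡ 1 (mod 3).
    So t ≡ 1 (mod 3).
    Then x = 52 + 247·1 = 299, valid modulo lcm(247, 3) = 741: x ≡ 299 (mod 741).
  Combine with x ≡ 4 (mod 17); new modulus lcm = 12597.
    Write x = 299 + 741·t and substitute into x ≡ 4 (mod 17): 741·t ≡ 4 − 299 = -295 (mod 17).
    Reduce coefficients mod 17: 10·t ≡ 11 (mod 17).
    The inverse of 10 mod 17 is 12 (since 10·12 = 120 = 7·17 + 1), so t ≡ 12·11 = 132 ≡ 13 (mod 17).
    Then x = 299 + 741·13 = 9932, valid modulo lcm(741, 17) = 12597: x ≡ 9932 (mod 12597).
Verify against each original: 9932 mod 19 = 14, 9932 mod 13 = 0, 9932 mod 3 = 2, 9932 mod 17 = 4.

x ≡ 9932 (mod 12597).


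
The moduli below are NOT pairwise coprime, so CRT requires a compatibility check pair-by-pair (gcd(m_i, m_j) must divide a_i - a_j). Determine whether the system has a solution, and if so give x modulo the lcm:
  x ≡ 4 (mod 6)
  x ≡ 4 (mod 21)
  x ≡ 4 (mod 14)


Moduli 6, 21, 14 are not pairwise coprime, so CRT works modulo lcm(m_i) when all pairwise compatibility conditions hold.
Pairwise compatibility: gcd(m_i, m_j) must divide a_i - a_j for every pair.
Merge one congruence at a time:
  Start: x ≡ 4 (mod 6).
  Combine with x ≡ 4 (mod 21): gcd(6, 21) = 3; 4 - 4 = 0, which IS divisible by 3, so compatible.
    Write x = 4 + 6·t and substitute into x ≡ 4 (mod 21): 6·t ≡ 4 − 4 = 0 (mod 21).
    Divide the congruence (and modulus) by g = 3: 2·t ≡ 0 (mod 7).
    The inverse of 2 mod 7 is 4 (since 2·4 = 8 = 1·7 + 1), so t ≡ 4·0 = 0 ≡ 0 (mod 7).
    Then x = 4 + 6·0 = 4, valid modulo lcm(6, 21) = 42: x ≡ 4 (mod 42).
  Combine with x ≡ 4 (mod 14): gcd(42, 14) = 14; 4 - 4 = 0, which IS divisible by 14, so compatible.
    Write x = 4 + 42·t and substitute into x ≡ 4 (mod 14): 42·t ≡ 4 − 4 = 0 (mod 14).
    Divide the congruence (and modulus) by g = 14: 3·t ≡ 0 (mod 1).
    Modulo 1 every t works; take t = 0.
    Then x = 4 + 42·0 = 4, valid modulo lcm(42, 14) = 42: x ≡ 4 (mod 42).
Verify: 4 mod 6 = 4, 4 mod 21 = 4, 4 mod 14 = 4.

x ≡ 4 (mod 42).


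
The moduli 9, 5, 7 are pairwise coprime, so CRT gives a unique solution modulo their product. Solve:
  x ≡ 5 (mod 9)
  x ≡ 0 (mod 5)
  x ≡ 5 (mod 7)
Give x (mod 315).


Moduli 9, 5, 7 are pairwise coprime; by CRT there is a unique solution modulo M = 9 · 5 · 7 = 315.
Solve pairwise, accumulating the modulus:
  Start with x ≡ 5 (mod 9).
  Combine with x ≡ 0 (mod 5): since gcd(9, 5) = 1, we get a unique residue mod 45.
    Write x = 5 + 9·t and substitute into x ≡ 0 (mod 5): 9·t ≡ 0 − 5 = -5 (mod 5).
    Reduce coefficients mod 5: 4·t ≡ 0 (mod 5).
    The inverse of 4 mod 5 is 4 (since 4·4 = 16 = 3·5 + 1), so t ≡ 4·0 = 0 ≡ 0 (mod 5).
    Then x = 5 + 9·0 = 5, valid modulo lcm(9, 5) = 45: x ≡ 5 (mod 45).
  Combine with x ≡ 5 (mod 7): since gcd(45, 7) = 1, we get a unique residue mod 315.
    Write x = 5 + 45·t and substitute into x ≡ 5 (mod 7): 45·t ≡ 5 − 5 = 0 (mod 7).
    Reduce coefficients mod 7: 3·t ≡ 0 (mod 7).
    The inverse of 3 mod 7 is 5 (since 3·5 = 15 = 2·7 + 1), so t ≡ 5·0 = 0 ≡ 0 (mod 7).
    Then x = 5 + 45·0 = 5, valid modulo lcm(45, 7) = 315: x ≡ 5 (mod 315).
Verify: 5 mod 9 = 5 ✓, 5 mod 5 = 0 ✓, 5 mod 7 = 5 ✓.

x ≡ 5 (mod 315).


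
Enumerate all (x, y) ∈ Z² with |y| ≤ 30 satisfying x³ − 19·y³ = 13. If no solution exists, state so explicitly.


The equation is x³ - 19y³ = 13. For fixed y, x³ = 19·y³ + 13, so a solution requires the RHS to be a perfect cube.
Strategy: iterate y from -30 to 30, compute RHS = 19·y³ + 13, and check whether it is a (positive or negative) perfect cube.
Check small values of y:
  y = 0: RHS = 13 is not a perfect cube.
  y = 1: RHS = 32 is not a perfect cube.
  y = -1: RHS = -6 is not a perfect cube.
  y = 2: RHS = 165 is not a perfect cube.
  y = -2: RHS = -139 is not a perfect cube.
  y = 3: RHS = 526 is not a perfect cube.
  y = -3: RHS = -500 is not a perfect cube.
Continuing the search up to |y| = 30 finds no solutions either.
No (x, y) in the scanned range satisfies the equation.

No integer solutions with |y| ≤ 30.


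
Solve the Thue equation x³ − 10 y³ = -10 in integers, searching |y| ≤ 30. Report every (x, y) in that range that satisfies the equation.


The equation is x³ - 10y³ = -10. For fixed y, x³ = 10·y³ − 10, so a solution requires the RHS to be a perfect cube.
Strategy: iterate y from -30 to 30, compute RHS = 10·y³ − 10, and check whether it is a (positive or negative) perfect cube.
Check small values of y:
  y = 0: RHS = -10 is not a perfect cube.
  y = 1: RHS = 0 = (0)³ ⇒ x = 0 works.
  y = -1: RHS = -20 is not a perfect cube.
  y = 2: RHS = 70 is not a perfect cube.
  y = -2: RHS = -90 is not a perfect cube.
  y = 3: RHS = 260 is not a perfect cube.
  y = -3: RHS = -280 is not a perfect cube.
Continuing the search up to |y| = 30 finds no further solutions beyond those listed.
Collected solutions: (0, 1).

Solutions (with |y| ≤ 30): (0, 1).


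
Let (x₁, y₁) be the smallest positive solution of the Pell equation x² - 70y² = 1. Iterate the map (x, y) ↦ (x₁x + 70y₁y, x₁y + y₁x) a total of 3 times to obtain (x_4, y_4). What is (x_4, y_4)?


Step 1: Find the fundamental solution (x₁, y₁) of x² - 70y² = 1.
  Expand √70 as a continued fraction. a₀ = ⌊√70⌋ = 8; iterate m_{k+1} = d_k·a_k − m_k, d_{k+1} = (70 − m_{k+1}²)/d_k, a_{k+1} = ⌊(a₀ + m_{k+1})/d_{k+1}⌋ (starting m₀ = 0, d₀ = 1), with convergents p_k = a_k·p_{k-1} + p_{k-2}, q_k = a_k·q_{k-1} + q_{k-2} (p₋₁ = 1, q₋₁ = 0):
  k = 0: a₀ = 8; p₀/q₀ = 8/1; p₀² − 70·q₀² = 64 − 70 = -6.
  k = 1: m = 8, d = 6, a = ⌊(8 + 8)/6⌋ = 2; p/q = (2·8 + 1)/(2·1 + 0) = 17/2; p² − 70·q² = 289 − 280 = 9.
  k = 2: m = 4, d = 9, a = ⌊(8 + 4)/9⌋ = 1; p/q = (1·17 + 8)/(1·2 + 1) = 25/3; p² − 70·q² = 625 − 630 = -5.
  k = 3: m = 5, d = 5, a = ⌊(8 + 5)/5⌋ = 2; p/q = (2·25 + 17)/(2·3 + 2) = 67/8; p² − 70·q² = 4489 − 4480 = 9.
  k = 4: m = 5, d = 9, a = ⌊(8 + 5)/9⌋ = 1; p/q = (1·67 + 25)/(1·8 + 3) = 92/11; p² − 70·q² = 8464 − 8470 = -6.
  k = 5: m = 4, d = 6, a = ⌊(8 + 4)/6⌋ = 2; p/q = (2·92 + 67)/(2·11 + 8) = 251/30; p² − 70·q² = 63001 − 63000 = 1.
  The first convergent with p² − 70·q² = 1 gives the fundamental solution (x₁, y₁) = (251, 30).
Step 2: Apply the recurrence (x_{n+1}, y_{n+1}) = (x₁x_n + 70y₁y_n, x₁y_n + y₁x_n) repeatedly.
  From (x_1, y_1) = (251, 30): x_2 = 251·251 + 70·30·30 = 126001; y_2 = 251·30 + 30·251 = 15060.
  From (x_2, y_2) = (126001, 15060): x_3 = 251·126001 + 70·30·15060 = 63252251; y_3 = 251·15060 + 30·126001 = 7560090.
  From (x_3, y_3) = (63252251, 7560090): x_4 = 251·63252251 + 70·30·7560090 = 31752504001; y_4 = 251·7560090 + 30·63252251 = 3795150120.
Step 3: Verify x_4² - 70·y_4² = 1008221510333521008001 - 1008221510333521008000 = 1 (should be 1). ✓

(x_1, y_1) = (251, 30); (x_4, y_4) = (31752504001, 3795150120).


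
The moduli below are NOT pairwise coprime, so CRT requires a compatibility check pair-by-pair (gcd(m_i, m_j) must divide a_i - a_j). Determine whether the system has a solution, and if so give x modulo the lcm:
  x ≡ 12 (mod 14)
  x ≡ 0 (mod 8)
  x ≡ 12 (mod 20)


Moduli 14, 8, 20 are not pairwise coprime, so CRT works modulo lcm(m_i) when all pairwise compatibility conditions hold.
Pairwise compatibility: gcd(m_i, m_j) must divide a_i - a_j for every pair.
Merge one congruence at a time:
  Start: x ≡ 12 (mod 14).
  Combine with x ≡ 0 (mod 8): gcd(14, 8) = 2; 0 - 12 = -12, which IS divisible by 2, so compatible.
    Write x = 12 + 14·t and substitute into x ≡ 0 (mod 8): 14·t ≡ 0 − 12 = -12 (mod 8).
    Divide the congruence (and modulus) by g = 2: 7·t ≡ -6 (mod 4).
    Reduce coefficients mod 4: 3·t ≡ 2 (mod 4).
    The inverse of 3 mod 4 is 3 (since 3·3 = 9 = 2·4 + 1), so t ≡ 3·2 = 6 ≡ 2 (mod 4).
    Then x = 12 + 14·2 = 40, valid modulo lcm(14, 8) = 56: x ≡ 40 (mod 56).
  Combine with x ≡ 12 (mod 20): gcd(56, 20) = 4; 12 - 40 = -28, which IS divisible by 4, so compatible.
    Write x = 40 + 56·t and substitute into x ≡ 12 (mod 20): 56·t ≡ 12 − 40 = -28 (mod 20).
    Divide the congruence (and modulus) by g = 4: 14·t ≡ -7 (mod 5).
    Reduce coefficients mod 5: 4·t ≡ 3 (mod 5).
    The inverse of 4 mod 5 is 4 (since 4·4 = 16 = 3·5 + 1), so t ≡ 4·3 = 12 ≡ 2 (mod 5).
    Then x = 40 + 56·2 = 152, valid modulo lcm(56, 20) = 280: x ≡ 152 (mod 280).
Verify: 152 mod 14 = 12, 152 mod 8 = 0, 152 mod 20 = 12.

x ≡ 152 (mod 280).


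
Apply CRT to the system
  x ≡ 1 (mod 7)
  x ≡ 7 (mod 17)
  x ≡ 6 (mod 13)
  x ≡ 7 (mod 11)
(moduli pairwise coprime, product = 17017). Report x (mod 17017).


Product of moduli M = 7 · 17 · 13 · 11 = 17017.
Merge one congruence at a time:
  Start: x ≡ 1 (mod 7).
  Combine with x ≡ 7 (mod 17); new modulus lcm = 119.
    Write x = 1 + 7·t and substitute into x ≡ 7 (mod 17): 7·t ≡ 7 − 1 = 6 (mod 17).
    The inverse of 7 mod 17 is 5 (since 7·5 = 35 = 2·17 + 1), so t ≡ 5·6 = 30 ≡ 13 (mod 17).
    Then x = 1 + 7·13 = 92, valid modulo lcm(7, 17) = 119: x ≡ 92 (mod 119).
  Combine with x ≡ 6 (mod 13); new modulus lcm = 1547.
    Write x = 92 + 119·t and substitute into x ≡ 6 (mod 13): 119·t ≡ 6 − 92 = -86 (mod 13).
    Reduce coefficients mod 13: 2·t ≡ 5 (mod 13).
    The inverse of 2 mod 13 is 7 (since 2·7 = 14 = 1·13 + 1), so t ≡ 7·5 = 35 ≡ 9 (mod 13).
    Then x = 92 + 119·9 = 1163, valid modulo lcm(119, 13) = 1547: x ≡ 1163 (mod 1547).
  Combine with x ≡ 7 (mod 11); new modulus lcm = 17017.
    Write x = 1163 + 1547·t and substitute into x ≡ 7 (mod 11): 1547·t ≡ 7 − 1163 = -1156 (mod 11).
    Reduce coefficients mod 11: 7·t ≡ 10 (mod 11).
    The inverse of 7 mod 11 is 8 (since 7·8 = 56 = 5·11 + 1), so t ≡ 8·10 = 80 ≡ 3 (mod 11).
    Then x = 1163 + 1547·3 = 5804, valid modulo lcm(1547, 11) = 17017: x ≡ 5804 (mod 17017).
Verify against each original: 5804 mod 7 = 1, 5804 mod 17 = 7, 5804 mod 13 = 6, 5804 mod 11 = 7.

x ≡ 5804 (mod 17017).


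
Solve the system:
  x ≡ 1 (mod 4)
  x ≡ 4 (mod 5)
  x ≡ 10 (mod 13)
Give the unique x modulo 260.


Moduli 4, 5, 13 are pairwise coprime; by CRT there is a unique solution modulo M = 4 · 5 · 13 = 260.
Solve pairwise, accumulating the modulus:
  Start with x ≡ 1 (mod 4).
  Combine with x ≡ 4 (mod 5): since gcd(4, 5) = 1, we get a unique residue mod 20.
    Write x = 1 + 4·t and substitute into x ≡ 4 (mod 5): 4·t ≡ 4 − 1 = 3 (mod 5).
    The inverse of 4 mod 5 is 4 (since 4·4 = 16 = 3·5 + 1), so t ≡ 4·3 = 12 ≡ 2 (mod 5).
    Then x = 1 + 4·2 = 9, valid modulo lcm(4, 5) = 20: x ≡ 9 (mod 20).
  Combine with x ≡ 10 (mod 13): since gcd(20, 13) = 1, we get a unique residue mod 260.
    Write x = 9 + 20·t and substitute into x ≡ 10 (mod 13): 20·t ≡ 10 − 9 = 1 (mod 13).
    Reduce coefficients mod 13: 7·t ≡ 1 (mod 13).
    The inverse of 7 mod 13 is 2 (since 7·2 = 14 = 1·13 + 1), so t ≡ 2·1 = 2 ≡ 2 (mod 13).
    Then x = 9 + 20·2 = 49, valid modulo lcm(20, 13) = 260: x ≡ 49 (mod 260).
Verify: 49 mod 4 = 1 ✓, 49 mod 5 = 4 ✓, 49 mod 13 = 10 ✓.

x ≡ 49 (mod 260).


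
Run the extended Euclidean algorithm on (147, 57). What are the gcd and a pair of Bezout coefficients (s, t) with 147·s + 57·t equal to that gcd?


Euclidean algorithm on (147, 57) — divide until remainder is 0:
  147 = 2 · 57 + 33
  57 = 1 · 33 + 24
  33 = 1 · 24 + 9
  24 = 2 · 9 + 6
  9 = 1 · 6 + 3
  6 = 2 · 3 + 0
gcd(147, 57) = 3.
Track Bezout coefficients alongside the remainders: start with r₀ = 147 = a·1 + b·0 (s = 1, t = 0) and r₁ = 57 = a·0 + b·1 (s = 0, t = 1); each new remainder r_{k+1} = r_{k-1} − q_k·r_k inherits s_{k+1} = s_{k-1} − q_k·s_k, t_{k+1} = t_{k-1} − q_k·t_k, so r_k = a·s_k + b·t_k at every step:
  q = 2: r = 33, s = 1 − 2·0 = 1, t = 0 − 2·1 = -2  (check: 147·1 + 57·(-2) = 33)
  q = 1: r = 24, s = 0 − 1·1 = -1, t = 1 − 1·(-2) = 3  (check: 147·(-1) + 57·3 = 24)
  q = 1: r = 9, s = 1 − 1·(-1) = 2, t = -2 − 1·3 = -5  (check: 147·2 + 57·(-5) = 9)
  q = 2: r = 6, s = -1 − 2·2 = -5, t = 3 − 2·(-5) = 13  (check: 147·(-5) + 57·13 = 6)
  q = 1: r = 3, s = 2 − 1·(-5) = 7, t = -5 − 1·13 = -18  (check: 147·7 + 57·(-18) = 3)
The row with r = 3 (the gcd) gives the Bezout coefficients s = 7, t = -18.
Result: 147 · (7) + 57 · (-18) = 3.

gcd(147, 57) = 3; s = 7, t = -18 (check: 147·7 + 57·(-18) = 3).


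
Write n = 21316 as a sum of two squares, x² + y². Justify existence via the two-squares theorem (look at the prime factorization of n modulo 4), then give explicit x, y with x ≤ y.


Step 1: Factor n = 21316 = 2^2 · 73^2.
Step 2: Check the mod-4 condition on each prime factor: 2 = 2 (special); 73 ≡ 1 (mod 4), exponent 2.
All primes ≡ 3 (mod 4) appear to even exponent (or don't appear), so by the two-squares theorem n IS expressible as a sum of two squares.
Step 3: Build a representation. Group n = k² · m with k = 2 and m = 73 · 73 = 5329 (a product of primes ≡ 1 (mod 4)); a representation of m scales to one of n via (k·x)² + (k·y)² = k²(x² + y²). Each prime p ≡ 1 (mod 4) is itself a sum of two squares; find a² by testing p − a² for a perfect square:
  73: 73 − 1² = 72, 73 − 2² = 69, 73 − 3² = 64 = 8² ⇒ 73 = 3² + 8².
  Combine using the Brahmagupta–Fibonacci identity (a² + b²)(c² + d²) = (ac − bd)² + (ad + bc)² = (ac + bd)² + (ad − bc)²:
  73 · 73 = 5329: from (3² + 8²)(3² + 8²), take (3·3 − 8·8, 3·8 + 8·3) = (9 − 64, 24 + 24) = (-55, 48); dropping signs (only squares matter) gives (55, 48); check 55² + 48² = 3025 + 2304 = 5329 ✓.
  Scale by k = 2: (2·55, 2·48) = (110, 96).
Step 4: Order so x ≤ y and verify: 96² + 110² = 9216 + 12100 = 21316 = n. ✓

n = 21316 = 96² + 110² (one valid representation with x ≤ y).


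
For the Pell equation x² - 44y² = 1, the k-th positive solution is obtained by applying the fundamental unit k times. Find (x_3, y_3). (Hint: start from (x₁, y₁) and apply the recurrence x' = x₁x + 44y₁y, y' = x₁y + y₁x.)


Step 1: Find the fundamental solution (x₁, y₁) of x² - 44y² = 1.
  Expand √44 as a continued fraction. a₀ = ⌊√44⌋ = 6; iterate m_{k+1} = d_k·a_k − m_k, d_{k+1} = (44 − m_{k+1}²)/d_k, a_{k+1} = ⌊(a₀ + m_{k+1})/d_{k+1}⌋ (starting m₀ = 0, d₀ = 1), with convergents p_k = a_k·p_{k-1} + p_{k-2}, q_k = a_k·q_{k-1} + q_{k-2} (p₋₁ = 1, q₋₁ = 0):
  k = 0: a₀ = 6; p₀/q₀ = 6/1; p₀² − 44·q₀² = 36 − 44 = -8.
  k = 1: m = 6, d = 8, a = ⌊(6 + 6)/8⌋ = 1; p/q = (1·6 + 1)/(1·1 + 0) = 7/1; p² − 44·q² = 49 − 44 = 5.
  k = 2: m = 2, d = 5, a = ⌊(6 + 2)/5⌋ = 1; p/q = (1·7 + 6)/(1·1 + 1) = 13/2; p² − 44·q² = 169 − 176 = -7.
  k = 3: m = 3, d = 7, a = ⌊(6 + 3)/7⌋ = 1; p/q = (1·13 + 7)/(1·2 + 1) = 20/3; p² − 44·q² = 400 − 396 = 4.
  k = 4: m = 4, d = 4, a = ⌊(6 + 4)/4⌋ = 2; p/q = (2·20 + 13)/(2·3 + 2) = 53/8; p² − 44·q² = 2809 − 2816 = -7.
  k = 5: m = 4, d = 7, a = ⌊(6 + 4)/7⌋ = 1; p/q = (1·53 + 20)/(1·8 + 3) = 73/11; p² − 44·q² = 5329 − 5324 = 5.
  k = 6: m = 3, d = 5, a = ⌊(6 + 3)/5⌋ = 1; p/q = (1·73 + 53)/(1·11 + 8) = 126/19; p² − 44·q² = 15876 − 15884 = -8.
  k = 7: m = 2, d = 8, a = ⌊(6 + 2)/8⌋ = 1; p/q = (1·126 + 73)/(1·19 + 11) = 199/30; p² − 44·q² = 39601 − 39600 = 1.
  The first convergent with p² − 44·q² = 1 gives the fundamental solution (x₁, y₁) = (199, 30).
Step 2: Apply the recurrence (x_{n+1}, y_{n+1}) = (x₁x_n + 44y₁y_n, x₁y_n + y₁x_n) repeatedly.
  From (x_1, y_1) = (199, 30): x_2 = 199·199 + 44·30·30 = 79201; y_2 = 199·30 + 30·199 = 11940.
  From (x_2, y_2) = (79201, 11940): x_3 = 199·79201 + 44·30·11940 = 31521799; y_3 = 199·11940 + 30·79201 = 4752090.
Step 3: Verify x_3² - 44·y_3² = 993623812196401 - 993623812196400 = 1 (should be 1). ✓

(x_1, y_1) = (199, 30); (x_3, y_3) = (31521799, 4752090).


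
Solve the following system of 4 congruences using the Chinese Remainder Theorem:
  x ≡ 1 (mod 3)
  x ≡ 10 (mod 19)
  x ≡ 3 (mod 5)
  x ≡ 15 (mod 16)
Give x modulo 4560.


Product of moduli M = 3 · 19 · 5 · 16 = 4560.
Merge one congruence at a time:
  Start: x ≡ 1 (mod 3).
  Combine with x ≡ 10 (mod 19); new modulus lcm = 57.
    Write x = 1 + 3·t and substitute into x ≡ 10 (mod 19): 3·t ≡ 10 − 1 = 9 (mod 19).
    The inverse of 3 mod 19 is 13 (since 3·13 = 39 = 2·19 + 1), so t ≡ 13·9 = 117 ≡ 3 (mod 19).
    Then x = 1 + 3·3 = 10, valid modulo lcm(3, 19) = 57: x ≡ 10 (mod 57).
  Combine with x ≡ 3 (mod 5); new modulus lcm = 285.
    Write x = 10 + 57·t and substitute into x ≡ 3 (mod 5): 57·t ≡ 3 − 10 = -7 (mod 5).
    Reduce coefficients mod 5: 2·t ≡ 3 (mod 5).
    The inverse of 2 mod 5 is 3 (since 2·3 = 6 = 1·5 + 1), so t ≡ 3·3 = 9 ≡ 4 (mod 5).
    Then x = 10 + 57·4 = 238, valid modulo lcm(57, 5) = 285: x ≡ 238 (mod 285).
  Combine with x ≡ 15 (mod 16); new modulus lcm = 4560.
    Write x = 238 + 285·t and substitute into x ≡ 15 (mod 16): 285·t ≡ 15 − 238 = -223 (mod 16).
    Reduce coefficients mod 16: 13·t ≡ 1 (mod 16).
    The inverse of 13 mod 16 is 5 (since 13·5 = 65 = 4·16 + 1), so t ≡ 5·1 = 5 ≡ 5 (mod 16).
    Then x = 238 + 285·5 = 1663, valid modulo lcm(285, 16) = 4560: x ≡ 1663 (mod 4560).
Verify against each original: 1663 mod 3 = 1, 1663 mod 19 = 10, 1663 mod 5 = 3, 1663 mod 16 = 15.

x ≡ 1663 (mod 4560).


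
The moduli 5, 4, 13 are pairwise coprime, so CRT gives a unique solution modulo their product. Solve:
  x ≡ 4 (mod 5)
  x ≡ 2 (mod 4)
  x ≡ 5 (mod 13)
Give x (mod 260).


Moduli 5, 4, 13 are pairwise coprime; by CRT there is a unique solution modulo M = 5 · 4 · 13 = 260.
Solve pairwise, accumulating the modulus:
  Start with x ≡ 4 (mod 5).
  Combine with x ≡ 2 (mod 4): since gcd(5, 4) = 1, we get a unique residue mod 20.
    Write x = 4 + 5·t and substitute into x ≡ 2 (mod 4): 5·t ≡ 2 − 4 = -2 (mod 4).
    Reduce coefficients mod 4: 1·t ≡ 2 (mod 4).
    So t ≡ 2 (mod 4).
    Then x = 4 + 5·2 = 14, valid modulo lcm(5, 4) = 20: x ≡ 14 (mod 20).
  Combine with x ≡ 5 (mod 13): since gcd(20, 13) = 1, we get a unique residue mod 260.
    Write x = 14 + 20·t and substitute into x ≡ 5 (mod 13): 20·t ≡ 5 − 14 = -9 (mod 13).
    Reduce coefficients mod 13: 7·t ≡ 4 (mod 13).
    The inverse of 7 mod 13 is 2 (since 7·2 = 14 = 1·13 + 1), so t ≡ 2·4 = 8 ≡ 8 (mod 13).
    Then x = 14 + 20·8 = 174, valid modulo lcm(20, 13) = 260: x ≡ 174 (mod 260).
Verify: 174 mod 5 = 4 ✓, 174 mod 4 = 2 ✓, 174 mod 13 = 5 ✓.

x ≡ 174 (mod 260).


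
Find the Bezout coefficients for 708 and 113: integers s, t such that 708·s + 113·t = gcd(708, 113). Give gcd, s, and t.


Euclidean algorithm on (708, 113) — divide until remainder is 0:
  708 = 6 · 113 + 30
  113 = 3 · 30 + 23
  30 = 1 · 23 + 7
  23 = 3 · 7 + 2
  7 = 3 · 2 + 1
  2 = 2 · 1 + 0
gcd(708, 113) = 1.
Track Bezout coefficients alongside the remainders: start with r₀ = 708 = a·1 + b·0 (s = 1, t = 0) and r₁ = 113 = a·0 + b·1 (s = 0, t = 1); each new remainder r_{k+1} = r_{k-1} − q_k·r_k inherits s_{k+1} = s_{k-1} − q_k·s_k, t_{k+1} = t_{k-1} − q_k·t_k, so r_k = a·s_k + b·t_k at every step:
  q = 6: r = 30, s = 1 − 6·0 = 1, t = 0 − 6·1 = -6  (check: 708·1 + 113·(-6) = 30)
  q = 3: r = 23, s = 0 − 3·1 = -3, t = 1 − 3·(-6) = 19  (check: 708·(-3) + 113·19 = 23)
  q = 1: r = 7, s = 1 − 1·(-3) = 4, t = -6 − 1·19 = -25  (check: 708·4 + 113·(-25) = 7)
  q = 3: r = 2, s = -3 − 3·4 = -15, t = 19 − 3·(-25) = 94  (check: 708·(-15) + 113·94 = 2)
  q = 3: r = 1, s = 4 − 3·(-15) = 49, t = -25 − 3·94 = -307  (check: 708·49 + 113·(-307) = 1)
The row with r = 1 (the gcd) gives the Bezout coefficients s = 49, t = -307.
Result: 708 · (49) + 113 · (-307) = 1.

gcd(708, 113) = 1; s = 49, t = -307 (check: 708·49 + 113·(-307) = 1).


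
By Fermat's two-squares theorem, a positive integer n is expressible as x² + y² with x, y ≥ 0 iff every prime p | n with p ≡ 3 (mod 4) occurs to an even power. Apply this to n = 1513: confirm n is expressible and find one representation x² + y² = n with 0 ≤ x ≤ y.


Step 1: Factor n = 1513 = 17 · 89.
Step 2: Check the mod-4 condition on each prime factor: 17 ≡ 1 (mod 4), exponent 1; 89 ≡ 1 (mod 4), exponent 1.
All primes ≡ 3 (mod 4) appear to even exponent (or don't appear), so by the two-squares theorem n IS expressible as a sum of two squares.
Step 3: Build a representation. Here n = 17 · 89 is a product of primes ≡ 1 (mod 4). Each prime p ≡ 1 (mod 4) is itself a sum of two squares; find a² by testing p − a² for a perfect square:
  17: 17 − 1² = 16 = 4² ⇒ 17 = 1² + 4².
  89: 89 − 1² = 88, 89 − 2² = 85, 89 − 3² = 80, 89 − 4² = 73, 89 − 5² = 64 = 8² ⇒ 89 = 5² + 8².
  Combine using the Brahmagupta–Fibonacci identity (a² + b²)(c² + d²) = (ac − bd)² + (ad + bc)² = (ac + bd)² + (ad − bc)²:
  17 · 89 = 1513: from (1² + 4²)(5² + 8²), take (1·5 − 4·8, 1·8 + 4·5) = (5 − 32, 8 + 20) = (-27, 28); dropping signs (only squares matter) gives (27, 28); check 27² + 28² = 729 + 784 = 1513 ✓.
Step 4: Order so x ≤ y and verify: 27² + 28² = 729 + 784 = 1513 = n. ✓

n = 1513 = 27² + 28² (one valid representation with x ≤ y).


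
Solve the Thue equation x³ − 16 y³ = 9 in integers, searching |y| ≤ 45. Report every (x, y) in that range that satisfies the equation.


The equation is x³ - 16y³ = 9. For fixed y, x³ = 16·y³ + 9, so a solution requires the RHS to be a perfect cube.
Strategy: iterate y from -45 to 45, compute RHS = 16·y³ + 9, and check whether it is a (positive or negative) perfect cube.
Check small values of y:
  y = 0: RHS = 9 is not a perfect cube.
  y = 1: RHS = 25 is not a perfect cube.
  y = -1: RHS = -7 is not a perfect cube.
  y = 2: RHS = 137 is not a perfect cube.
  y = -2: RHS = -119 is not a perfect cube.
  y = 3: RHS = 441 is not a perfect cube.
  y = -3: RHS = -423 is not a perfect cube.
Continuing the search up to |y| = 45 finds no solutions either.
No (x, y) in the scanned range satisfies the equation.

No integer solutions with |y| ≤ 45.


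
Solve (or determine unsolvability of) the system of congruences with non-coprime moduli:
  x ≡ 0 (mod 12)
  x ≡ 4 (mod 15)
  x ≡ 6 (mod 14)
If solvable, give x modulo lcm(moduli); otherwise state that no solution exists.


Moduli 12, 15, 14 are not pairwise coprime, so CRT works modulo lcm(m_i) when all pairwise compatibility conditions hold.
Pairwise compatibility: gcd(m_i, m_j) must divide a_i - a_j for every pair.
Merge one congruence at a time:
  Start: x ≡ 0 (mod 12).
  Combine with x ≡ 4 (mod 15): gcd(12, 15) = 3, and 4 - 0 = 4 is NOT divisible by 3.
    ⇒ system is inconsistent (no integer solution).

No solution (the system is inconsistent).


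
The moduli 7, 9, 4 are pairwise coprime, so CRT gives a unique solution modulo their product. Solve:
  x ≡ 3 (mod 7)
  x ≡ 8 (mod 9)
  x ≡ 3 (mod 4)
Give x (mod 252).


Moduli 7, 9, 4 are pairwise coprime; by CRT there is a unique solution modulo M = 7 · 9 · 4 = 252.
Solve pairwise, accumulating the modulus:
  Start with x ≡ 3 (mod 7).
  Combine with x ≡ 8 (mod 9): since gcd(7, 9) = 1, we get a unique residue mod 63.
    Write x = 3 + 7·t and substitute into x ≡ 8 (mod 9): 7·t ≡ 8 − 3 = 5 (mod 9).
    The inverse of 7 mod 9 is 4 (since 7·4 = 28 = 3·9 + 1), so t ≡ 4·5 = 20 ≡ 2 (mod 9).
    Then x = 3 + 7·2 = 17, valid modulo lcm(7, 9) = 63: x ≡ 17 (mod 63).
  Combine with x ≡ 3 (mod 4): since gcd(63, 4) = 1, we get a unique residue mod 252.
    Write x = 17 + 63·t and substitute into x ≡ 3 (mod 4): 63·t ≡ 3 − 17 = -14 (mod 4).
    Reduce coefficients mod 4: 3·t ≡ 2 (mod 4).
    The inverse of 3 mod 4 is 3 (since 3·3 = 9 = 2·4 + 1), so t ≡ 3·2 = 6 ≡ 2 (mod 4).
    Then x = 17 + 63·2 = 143, valid modulo lcm(63, 4) = 252: x ≡ 143 (mod 252).
Verify: 143 mod 7 = 3 ✓, 143 mod 9 = 8 ✓, 143 mod 4 = 3 ✓.

x ≡ 143 (mod 252).


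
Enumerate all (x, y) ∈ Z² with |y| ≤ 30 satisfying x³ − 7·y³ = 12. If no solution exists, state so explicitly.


The equation is x³ - 7y³ = 12. For fixed y, x³ = 7·y³ + 12, so a solution requires the RHS to be a perfect cube.
Strategy: iterate y from -30 to 30, compute RHS = 7·y³ + 12, and check whether it is a (positive or negative) perfect cube.
Check small values of y:
  y = 0: RHS = 12 is not a perfect cube.
  y = 1: RHS = 19 is not a perfect cube.
  y = -1: RHS = 5 is not a perfect cube.
  y = 2: RHS = 68 is not a perfect cube.
  y = -2: RHS = -44 is not a perfect cube.
  y = 3: RHS = 201 is not a perfect cube.
  y = -3: RHS = -177 is not a perfect cube.
Continuing the search up to |y| = 30 finds no solutions either.
No (x, y) in the scanned range satisfies the equation.

No integer solutions with |y| ≤ 30.


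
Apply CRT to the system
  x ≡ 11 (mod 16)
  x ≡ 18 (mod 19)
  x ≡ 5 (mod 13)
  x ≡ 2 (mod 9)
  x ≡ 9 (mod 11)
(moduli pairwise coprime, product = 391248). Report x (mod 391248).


Product of moduli M = 16 · 19 · 13 · 9 · 11 = 391248.
Merge one congruence at a time:
  Start: x ≡ 11 (mod 16).
  Combine with x ≡ 18 (mod 19); new modulus lcm = 304.
    Write x = 11 + 16·t and substitute into x ≡ 18 (mod 19): 16·t ≡ 18 − 11 = 7 (mod 19).
    The inverse of 16 mod 19 is 6 (since 16·6 = 96 = 5·19 + 1), so t ≡ 6·7 = 42 ≡ 4 (mod 19).
    Then x = 11 + 16·4 = 75, valid modulo lcm(16, 19) = 304: x ≡ 75 (mod 304).
  Combine with x ≡ 5 (mod 13); new modulus lcm = 3952.
    Write x = 75 + 304·t and substitute into x ≡ 5 (mod 13): 304·t ≡ 5 − 75 = -70 (mod 13).
    Reduce coefficients mod 13: 5·t ≡ 8 (mod 13).
    The inverse of 5 mod 13 is 8 (since 5·8 = 40 = 3·13 + 1), so t ≡ 8·8 = 64 ≡ 12 (mod 13).
    Then x = 75 + 304·12 = 3723, valid modulo lcm(304, 13) = 3952: x ≡ 3723 (mod 3952).
  Combine with x ≡ 2 (mod 9); new modulus lcm = 35568.
    Write x = 3723 + 3952·t and substitute into x ≡ 2 (mod 9): 3952·t ≡ 2 − 3723 = -3721 (mod 9).
    Reduce coefficients mod 9: 1·t ≡ 5 (mod 9).
    So t ≡ 5 (mod 9).
    Then x = 3723 + 3952·5 = 23483, valid modulo lcm(3952, 9) = 35568: x ≡ 23483 (mod 35568).
  Combine with x ≡ 9 (mod 11); new modulus lcm = 391248.
    Write x = 23483 + 35568·t and substitute into x ≡ 9 (mod 11): 35568·t ≡ 9 − 23483 = -23474 (mod 11).
    Reduce coefficients mod 11: 5·t ≡ 0 (mod 11).
    The inverse of 5 mod 11 is 9 (since 5·9 = 45 = 4·11 + 1), so t ≡ 9·0 = 0 ≡ 0 (mod 11).
    Then x = 23483 + 35568·0 = 23483, valid modulo lcm(35568, 11) = 391248: x ≡ 23483 (mod 391248).
Verify against each original: 23483 mod 16 = 11, 23483 mod 19 = 18, 23483 mod 13 = 5, 23483 mod 9 = 2, 23483 mod 11 = 9.

x ≡ 23483 (mod 391248).


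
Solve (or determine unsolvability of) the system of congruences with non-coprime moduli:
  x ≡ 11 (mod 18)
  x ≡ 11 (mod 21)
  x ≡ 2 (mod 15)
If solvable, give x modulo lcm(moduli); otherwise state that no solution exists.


Moduli 18, 21, 15 are not pairwise coprime, so CRT works modulo lcm(m_i) when all pairwise compatibility conditions hold.
Pairwise compatibility: gcd(m_i, m_j) must divide a_i - a_j for every pair.
Merge one congruence at a time:
  Start: x ≡ 11 (mod 18).
  Combine with x ≡ 11 (mod 21): gcd(18, 21) = 3; 11 - 11 = 0, which IS divisible by 3, so compatible.
    Write x = 11 + 18·t and substitute into x ≡ 11 (mod 21): 18·t ≡ 11 − 11 = 0 (mod 21).
    Divide the congruence (and modulus) by g = 3: 6·t ≡ 0 (mod 7).
    The inverse of 6 mod 7 is 6 (since 6·6 = 36 = 5·7 + 1), so t ≡ 6·0 = 0 ≡ 0 (mod 7).
    Then x = 11 + 18·0 = 11, valid modulo lcm(18, 21) = 126: x ≡ 11 (mod 126).
  Combine with x ≡ 2 (mod 15): gcd(126, 15) = 3; 2 - 11 = -9, which IS divisible by 3, so compatible.
    Write x = 11 + 126·t and substitute into x ≡ 2 (mod 15): 126·t ≡ 2 − 11 = -9 (mod 15).
    Divide the congruence (and modulus) by g = 3: 42·t ≡ -3 (mod 5).
    Reduce coefficients mod 5: 2·t ≡ 2 (mod 5).
    The inverse of 2 mod 5 is 3 (since 2·3 = 6 = 1·5 + 1), so t ≡ 3·2 = 6 ≡ 1 (mod 5).
    Then x = 11 + 126·1 = 137, valid modulo lcm(126, 15) = 630: x ≡ 137 (mod 630).
Verify: 137 mod 18 = 11, 137 mod 21 = 11, 137 mod 15 = 2.

x ≡ 137 (mod 630).


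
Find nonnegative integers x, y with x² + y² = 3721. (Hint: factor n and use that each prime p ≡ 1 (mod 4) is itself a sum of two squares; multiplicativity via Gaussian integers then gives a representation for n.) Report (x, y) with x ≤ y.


Step 1: Factor n = 3721 = 61^2.
Step 2: Check the mod-4 condition on each prime factor: 61 ≡ 1 (mod 4), exponent 2.
All primes ≡ 3 (mod 4) appear to even exponent (or don't appear), so by the two-squares theorem n IS expressible as a sum of two squares.
Step 3: Build a representation. Here n = 61 · 61 is a product of primes ≡ 1 (mod 4). Each prime p ≡ 1 (mod 4) is itself a sum of two squares; find a² by testing p − a² for a perfect square:
  61: 61 − 1² = 60, 61 − 2² = 57, 61 − 3² = 52, 61 − 4² = 45, 61 − 5² = 36 = 6² ⇒ 61 = 5² + 6².
  Combine using the Brahmagupta–Fibonacci identity (a² + b²)(c² + d²) = (ac − bd)² + (ad + bc)² = (ac + bd)² + (ad − bc)²:
  61 · 61 = 3721: from (5² + 6²)(5² + 6²), take (5·5 − 6·6, 5·6 + 6·5) = (25 − 36, 30 + 30) = (-11, 60); dropping signs (only squares matter) gives (11, 60); check 11² + 60² = 121 + 3600 = 3721 ✓.
Step 4: Order so x ≤ y and verify: 11² + 60² = 121 + 3600 = 3721 = n. ✓

n = 3721 = 11² + 60² (one valid representation with x ≤ y).


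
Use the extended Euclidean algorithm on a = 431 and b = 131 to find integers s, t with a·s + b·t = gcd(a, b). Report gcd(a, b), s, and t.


Euclidean algorithm on (431, 131) — divide until remainder is 0:
  431 = 3 · 131 + 38
  131 = 3 · 38 + 17
  38 = 2 · 17 + 4
  17 = 4 · 4 + 1
  4 = 4 · 1 + 0
gcd(431, 131) = 1.
Track Bezout coefficients alongside the remainders: start with r₀ = 431 = a·1 + b·0 (s = 1, t = 0) and r₁ = 131 = a·0 + b·1 (s = 0, t = 1); each new remainder r_{k+1} = r_{k-1} − q_k·r_k inherits s_{k+1} = s_{k-1} − q_k·s_k, t_{k+1} = t_{k-1} − q_k·t_k, so r_k = a·s_k + b·t_k at every step:
  q = 3: r = 38, s = 1 − 3·0 = 1, t = 0 − 3·1 = -3  (check: 431·1 + 131·(-3) = 38)
  q = 3: r = 17, s = 0 − 3·1 = -3, t = 1 − 3·(-3) = 10  (check: 431·(-3) + 131·10 = 17)
  q = 2: r = 4, s = 1 − 2·(-3) = 7, t = -3 − 2·10 = -23  (check: 431·7 + 131·(-23) = 4)
  q = 4: r = 1, s = -3 − 4·7 = -31, t = 10 − 4·(-23) = 102  (check: 431·(-31) + 131·102 = 1)
The row with r = 1 (the gcd) gives the Bezout coefficients s = -31, t = 102.
Result: 431 · (-31) + 131 · (102) = 1.

gcd(431, 131) = 1; s = -31, t = 102 (check: 431·(-31) + 131·102 = 1).
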